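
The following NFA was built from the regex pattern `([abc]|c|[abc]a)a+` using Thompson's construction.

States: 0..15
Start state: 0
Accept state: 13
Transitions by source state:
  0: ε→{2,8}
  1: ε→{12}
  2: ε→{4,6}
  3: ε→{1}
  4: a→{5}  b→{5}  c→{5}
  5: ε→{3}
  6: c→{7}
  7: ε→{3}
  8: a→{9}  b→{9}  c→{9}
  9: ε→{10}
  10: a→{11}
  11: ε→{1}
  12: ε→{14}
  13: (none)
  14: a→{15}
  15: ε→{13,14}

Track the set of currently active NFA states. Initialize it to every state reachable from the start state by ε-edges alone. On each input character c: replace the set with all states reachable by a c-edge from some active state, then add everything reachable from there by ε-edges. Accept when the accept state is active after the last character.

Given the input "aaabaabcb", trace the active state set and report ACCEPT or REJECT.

start: ε-closure({0}) = {0,2,4,6,8}
'a' @ 1: {1,3,5,9,10,12,14}
'a' @ 2: {1,11,12,13,14,15}  (accept∈set)
'a' @ 3: {13,14,15}  (accept∈set)
'b' @ 4: {}  — dead — no transitions
rest 'aabcb' ignored (set empty)
final: {}; accept 13 not in set

Answer: REJECT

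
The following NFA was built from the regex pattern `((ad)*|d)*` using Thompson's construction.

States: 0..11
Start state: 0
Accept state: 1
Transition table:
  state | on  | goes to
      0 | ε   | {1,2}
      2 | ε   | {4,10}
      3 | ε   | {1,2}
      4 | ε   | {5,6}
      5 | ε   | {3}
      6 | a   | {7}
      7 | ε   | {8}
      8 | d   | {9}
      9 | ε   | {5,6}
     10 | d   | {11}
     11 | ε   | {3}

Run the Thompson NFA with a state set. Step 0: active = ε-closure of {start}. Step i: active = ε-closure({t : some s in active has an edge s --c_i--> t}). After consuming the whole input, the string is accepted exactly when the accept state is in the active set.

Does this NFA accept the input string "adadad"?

Answer: ACCEPT

Trace:
start: ε-closure({0}) = {0,1,2,3,4,5,6,10}
'a' @ 1: {7,8}
'd' @ 2: {1,2,3,4,5,6,9,10}  (accept∈set)
'a' @ 3: {7,8}
'd' @ 4: {1,2,3,4,5,6,9,10}  (accept∈set)
'a' @ 5: {7,8}
'd' @ 6: {1,2,3,4,5,6,9,10}  (accept∈set)
after full input: {1,2,3,4,5,6,9,10}  (accept=1 in)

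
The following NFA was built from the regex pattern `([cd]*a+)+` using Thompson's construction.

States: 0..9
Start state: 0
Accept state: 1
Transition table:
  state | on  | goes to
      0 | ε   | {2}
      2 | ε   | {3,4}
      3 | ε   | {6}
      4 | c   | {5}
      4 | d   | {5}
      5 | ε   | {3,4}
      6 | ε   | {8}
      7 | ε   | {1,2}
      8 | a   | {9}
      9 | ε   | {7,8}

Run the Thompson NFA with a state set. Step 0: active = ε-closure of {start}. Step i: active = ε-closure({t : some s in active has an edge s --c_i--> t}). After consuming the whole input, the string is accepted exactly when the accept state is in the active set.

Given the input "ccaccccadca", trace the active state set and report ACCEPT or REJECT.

Answer: ACCEPT

Steps:
S₀ = ε-closure({0}) = {0,2,3,4,6,8}
'c' @ 1: {3,4,5,6,8}
'c' @ 2: {3,4,5,6,8}
'a' @ 3: {1,2,3,4,6,7,8,9}  (accept∈set)
'c' @ 4: {3,4,5,6,8}
'c' @ 5: {3,4,5,6,8}
'c' @ 6: {3,4,5,6,8}
'c' @ 7: {3,4,5,6,8}
'a' @ 8: {1,2,3,4,6,7,8,9}  (accept∈set)
'd' @ 9: {3,4,5,6,8}
'c' @ 10: {3,4,5,6,8}
'a' @ 11: {1,2,3,4,6,7,8,9}  (accept∈set)
end set {1,2,3,4,6,7,8,9} — state 1 in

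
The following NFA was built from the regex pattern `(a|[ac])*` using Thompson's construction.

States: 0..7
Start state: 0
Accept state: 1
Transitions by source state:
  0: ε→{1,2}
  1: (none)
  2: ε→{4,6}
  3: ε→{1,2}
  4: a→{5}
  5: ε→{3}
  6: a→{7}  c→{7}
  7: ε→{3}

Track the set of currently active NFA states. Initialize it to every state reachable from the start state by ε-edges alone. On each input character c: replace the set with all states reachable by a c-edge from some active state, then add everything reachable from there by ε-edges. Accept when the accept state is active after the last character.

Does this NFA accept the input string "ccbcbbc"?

Answer: REJECT

Derivation:
initial (ε-close {0}): {0,1,2,4,6}
'c' @ 1: {1,2,3,4,6,7}  [accepting]
'c' @ 2: {1,2,3,4,6,7}  [accepting]
'b' @ 3: {}  — state set empty
rest 'cbbc' ignored (set empty)
after full input: {}  (accept=1 not in)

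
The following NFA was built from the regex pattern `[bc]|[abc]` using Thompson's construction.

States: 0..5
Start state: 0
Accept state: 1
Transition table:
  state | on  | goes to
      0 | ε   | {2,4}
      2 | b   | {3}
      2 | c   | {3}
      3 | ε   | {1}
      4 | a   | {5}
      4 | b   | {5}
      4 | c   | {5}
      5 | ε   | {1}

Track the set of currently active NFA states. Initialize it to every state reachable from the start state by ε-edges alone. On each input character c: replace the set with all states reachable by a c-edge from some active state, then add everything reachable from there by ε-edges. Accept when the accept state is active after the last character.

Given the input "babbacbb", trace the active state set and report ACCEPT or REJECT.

start: ε-closure({0}) = {0,2,4}
'b' @ 1: {1,3,5}  (accept∈set)
'a' @ 2: {}  — no active states
rest 'bbacbb' ignored (set empty)
final: {}; accept 1 not in set

Answer: REJECT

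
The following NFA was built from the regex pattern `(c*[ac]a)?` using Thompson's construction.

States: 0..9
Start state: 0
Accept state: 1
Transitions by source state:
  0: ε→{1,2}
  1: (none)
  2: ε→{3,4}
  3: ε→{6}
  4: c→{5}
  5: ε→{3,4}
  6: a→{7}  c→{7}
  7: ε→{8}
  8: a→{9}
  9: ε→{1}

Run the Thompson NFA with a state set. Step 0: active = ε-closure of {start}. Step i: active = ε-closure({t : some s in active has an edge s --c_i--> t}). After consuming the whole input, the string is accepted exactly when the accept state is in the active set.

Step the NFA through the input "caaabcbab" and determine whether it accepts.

Answer: REJECT

Derivation:
S₀ = ε-closure({0}) = {0,1,2,3,4,6}
'c' @ 1: {3,4,5,6,7,8}
'a' @ 2: {1,7,8,9}  ✓accept
'a' @ 3: {1,9}  ✓accept
'a' @ 4: {}  — no active states
rest 'bcbab' ignored (set empty)
final: {}; accept 1 not in set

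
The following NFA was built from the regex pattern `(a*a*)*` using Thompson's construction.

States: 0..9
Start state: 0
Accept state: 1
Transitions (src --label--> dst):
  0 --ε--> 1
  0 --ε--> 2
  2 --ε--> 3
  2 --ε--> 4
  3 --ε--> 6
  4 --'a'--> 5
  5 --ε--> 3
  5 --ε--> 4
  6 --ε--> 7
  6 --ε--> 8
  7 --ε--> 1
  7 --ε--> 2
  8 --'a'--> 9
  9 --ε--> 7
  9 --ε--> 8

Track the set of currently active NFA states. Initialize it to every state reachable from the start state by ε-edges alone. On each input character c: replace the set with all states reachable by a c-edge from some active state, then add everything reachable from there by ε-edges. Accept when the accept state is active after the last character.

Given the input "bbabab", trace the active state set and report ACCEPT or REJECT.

Answer: REJECT

Steps:
initial (ε-close {0}): {0,1,2,3,4,6,7,8}
'b' @ 1: {}  — dead — no transitions
rest 'babab' ignored (set empty)
end set {} — state 1 not in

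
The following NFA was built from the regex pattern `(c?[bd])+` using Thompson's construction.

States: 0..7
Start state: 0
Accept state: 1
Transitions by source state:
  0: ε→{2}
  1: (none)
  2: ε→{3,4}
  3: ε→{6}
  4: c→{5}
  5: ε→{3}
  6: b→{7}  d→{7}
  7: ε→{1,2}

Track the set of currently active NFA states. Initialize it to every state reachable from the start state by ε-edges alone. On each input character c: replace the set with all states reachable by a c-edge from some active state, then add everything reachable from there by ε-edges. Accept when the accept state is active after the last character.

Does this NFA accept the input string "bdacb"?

initial (ε-close {0}): {0,2,3,4,6}
'b' @ 1: {1,2,3,4,6,7}  (accept∈set)
'd' @ 2: {1,2,3,4,6,7}  (accept∈set)
'a' @ 3: {}  — dead — no transitions
rest 'cb' ignored (set empty)
after full input: {}  (accept=1 not in)

Answer: REJECT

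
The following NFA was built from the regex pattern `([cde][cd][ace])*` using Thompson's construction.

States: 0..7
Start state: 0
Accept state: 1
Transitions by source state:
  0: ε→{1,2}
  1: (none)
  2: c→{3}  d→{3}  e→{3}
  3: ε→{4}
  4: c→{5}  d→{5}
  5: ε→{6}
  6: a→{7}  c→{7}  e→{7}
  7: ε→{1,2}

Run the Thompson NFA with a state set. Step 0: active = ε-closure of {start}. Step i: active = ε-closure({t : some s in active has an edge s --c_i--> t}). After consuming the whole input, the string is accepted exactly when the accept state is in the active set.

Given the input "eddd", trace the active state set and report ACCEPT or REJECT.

Answer: REJECT

Trace:
S₀ = ε-closure({0}) = {0,1,2}
'e' @ 1: {3,4}
'd' @ 2: {5,6}
'd' @ 3: {}  — state set empty
rest 'd' ignored (set empty)
end set {} — state 1 not in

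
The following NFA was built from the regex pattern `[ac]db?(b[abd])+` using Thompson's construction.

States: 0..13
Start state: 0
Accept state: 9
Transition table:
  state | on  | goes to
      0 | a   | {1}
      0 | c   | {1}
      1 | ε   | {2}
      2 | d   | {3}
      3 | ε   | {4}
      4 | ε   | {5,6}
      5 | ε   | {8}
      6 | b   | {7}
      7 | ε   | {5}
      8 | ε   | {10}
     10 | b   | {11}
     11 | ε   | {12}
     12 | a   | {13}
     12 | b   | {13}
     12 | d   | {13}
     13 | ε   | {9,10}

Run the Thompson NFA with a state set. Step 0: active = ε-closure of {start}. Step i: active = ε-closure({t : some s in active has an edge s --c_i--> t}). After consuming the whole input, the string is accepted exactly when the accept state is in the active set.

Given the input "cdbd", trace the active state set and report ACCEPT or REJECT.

Answer: ACCEPT

Trace:
initial (ε-close {0}): {0}
'c' @ 1: {1,2}
'd' @ 2: {3,4,5,6,8,10}
'b' @ 3: {5,7,8,10,11,12}
'd' @ 4: {9,10,13}  [accepting]
after full input: {9,10,13}  (accept=9 in)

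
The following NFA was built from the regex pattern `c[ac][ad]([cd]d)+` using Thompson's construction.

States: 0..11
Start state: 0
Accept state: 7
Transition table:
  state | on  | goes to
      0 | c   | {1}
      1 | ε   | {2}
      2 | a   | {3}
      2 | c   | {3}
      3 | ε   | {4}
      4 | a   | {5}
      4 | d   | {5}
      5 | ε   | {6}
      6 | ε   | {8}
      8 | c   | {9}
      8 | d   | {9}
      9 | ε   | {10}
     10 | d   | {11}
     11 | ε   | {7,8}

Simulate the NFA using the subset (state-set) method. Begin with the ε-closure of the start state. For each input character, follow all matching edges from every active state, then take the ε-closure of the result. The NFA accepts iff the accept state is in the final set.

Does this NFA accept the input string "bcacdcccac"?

initial (ε-close {0}): {0}
'b' @ 1: {}  — no active states
rest 'cacdcccac' ignored (set empty)
end set {} — state 7 not in

Answer: REJECT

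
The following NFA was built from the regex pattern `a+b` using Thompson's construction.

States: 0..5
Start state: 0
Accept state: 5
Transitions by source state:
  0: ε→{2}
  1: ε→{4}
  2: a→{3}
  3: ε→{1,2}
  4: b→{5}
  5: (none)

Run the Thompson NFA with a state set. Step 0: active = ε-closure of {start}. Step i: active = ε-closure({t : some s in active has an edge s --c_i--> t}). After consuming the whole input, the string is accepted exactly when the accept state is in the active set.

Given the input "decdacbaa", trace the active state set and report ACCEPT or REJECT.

Answer: REJECT

Trace:
start: ε-closure({0}) = {0,2}
'd' @ 1: {}  — state set empty
rest 'ecdacbaa' ignored (set empty)
end set {} — state 5 not in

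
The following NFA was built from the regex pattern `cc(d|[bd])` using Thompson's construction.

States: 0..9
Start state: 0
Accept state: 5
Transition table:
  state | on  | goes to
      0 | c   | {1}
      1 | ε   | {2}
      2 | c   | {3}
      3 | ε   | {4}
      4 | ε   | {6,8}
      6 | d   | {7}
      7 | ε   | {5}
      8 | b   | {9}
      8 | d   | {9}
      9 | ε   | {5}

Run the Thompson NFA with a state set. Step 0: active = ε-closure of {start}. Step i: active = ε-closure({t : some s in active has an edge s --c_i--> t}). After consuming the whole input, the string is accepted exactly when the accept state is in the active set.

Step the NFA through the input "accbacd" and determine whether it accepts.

Answer: REJECT

Trace:
S₀ = ε-closure({0}) = {0}
'a' @ 1: {}  — dead — no transitions
rest 'ccbacd' ignored (set empty)
final: {}; accept 5 not in set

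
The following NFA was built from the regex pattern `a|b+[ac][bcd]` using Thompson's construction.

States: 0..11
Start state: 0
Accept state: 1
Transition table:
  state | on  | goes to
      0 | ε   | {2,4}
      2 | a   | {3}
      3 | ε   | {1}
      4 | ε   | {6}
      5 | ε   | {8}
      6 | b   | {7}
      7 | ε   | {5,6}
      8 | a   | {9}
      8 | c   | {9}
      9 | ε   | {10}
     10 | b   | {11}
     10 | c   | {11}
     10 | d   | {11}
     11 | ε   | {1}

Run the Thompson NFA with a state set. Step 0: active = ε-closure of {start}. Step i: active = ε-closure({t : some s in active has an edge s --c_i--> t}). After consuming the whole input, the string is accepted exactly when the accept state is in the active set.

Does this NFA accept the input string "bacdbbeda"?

S₀ = ε-closure({0}) = {0,2,4,6}
'b' @ 1: {5,6,7,8}
'a' @ 2: {9,10}
'c' @ 3: {1,11}  [accepting]
'd' @ 4: {}  — no active states
rest 'bbeda' ignored (set empty)
after full input: {}  (accept=1 not in)

Answer: REJECT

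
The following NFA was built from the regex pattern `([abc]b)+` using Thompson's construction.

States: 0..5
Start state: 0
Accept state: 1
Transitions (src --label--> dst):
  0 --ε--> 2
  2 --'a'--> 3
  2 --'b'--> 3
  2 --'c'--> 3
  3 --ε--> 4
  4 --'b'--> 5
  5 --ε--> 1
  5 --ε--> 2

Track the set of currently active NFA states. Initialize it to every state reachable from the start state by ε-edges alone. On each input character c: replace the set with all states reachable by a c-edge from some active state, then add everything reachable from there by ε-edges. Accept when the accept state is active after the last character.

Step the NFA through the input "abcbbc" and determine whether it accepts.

initial (ε-close {0}): {0,2}
'a' @ 1: {3,4}
'b' @ 2: {1,2,5}  [accepting]
'c' @ 3: {3,4}
'b' @ 4: {1,2,5}  [accepting]
'b' @ 5: {3,4}
'c' @ 6: {}  — dead — no transitions
after full input: {}  (accept=1 not in)

Answer: REJECT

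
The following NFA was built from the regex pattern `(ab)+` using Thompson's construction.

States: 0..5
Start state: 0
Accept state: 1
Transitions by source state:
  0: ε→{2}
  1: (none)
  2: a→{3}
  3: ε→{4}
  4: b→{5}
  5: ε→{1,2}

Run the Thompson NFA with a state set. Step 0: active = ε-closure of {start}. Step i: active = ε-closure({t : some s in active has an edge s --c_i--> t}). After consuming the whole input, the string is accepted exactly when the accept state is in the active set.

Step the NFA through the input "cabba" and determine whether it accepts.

Answer: REJECT

Trace:
initial (ε-close {0}): {0,2}
'c' @ 1: {}  — no active states
rest 'abba' ignored (set empty)
after full input: {}  (accept=1 not in)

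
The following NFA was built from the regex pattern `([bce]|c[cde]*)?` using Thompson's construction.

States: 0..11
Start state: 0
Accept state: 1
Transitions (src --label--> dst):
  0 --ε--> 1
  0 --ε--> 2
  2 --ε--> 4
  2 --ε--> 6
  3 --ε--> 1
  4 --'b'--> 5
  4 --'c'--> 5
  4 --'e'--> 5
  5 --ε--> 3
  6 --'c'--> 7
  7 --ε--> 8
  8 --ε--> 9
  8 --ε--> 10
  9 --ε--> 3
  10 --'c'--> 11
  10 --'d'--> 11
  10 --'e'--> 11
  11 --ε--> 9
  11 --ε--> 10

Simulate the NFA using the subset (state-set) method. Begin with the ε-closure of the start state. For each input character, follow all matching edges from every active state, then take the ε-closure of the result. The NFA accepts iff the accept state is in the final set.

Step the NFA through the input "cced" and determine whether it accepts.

Answer: ACCEPT

Trace:
start: ε-closure({0}) = {0,1,2,4,6}
'c' @ 1: {1,3,5,7,8,9,10}  (accept∈set)
'c' @ 2: {1,3,9,10,11}  (accept∈set)
'e' @ 3: {1,3,9,10,11}  (accept∈set)
'd' @ 4: {1,3,9,10,11}  (accept∈set)
final: {1,3,9,10,11}; accept 1 in set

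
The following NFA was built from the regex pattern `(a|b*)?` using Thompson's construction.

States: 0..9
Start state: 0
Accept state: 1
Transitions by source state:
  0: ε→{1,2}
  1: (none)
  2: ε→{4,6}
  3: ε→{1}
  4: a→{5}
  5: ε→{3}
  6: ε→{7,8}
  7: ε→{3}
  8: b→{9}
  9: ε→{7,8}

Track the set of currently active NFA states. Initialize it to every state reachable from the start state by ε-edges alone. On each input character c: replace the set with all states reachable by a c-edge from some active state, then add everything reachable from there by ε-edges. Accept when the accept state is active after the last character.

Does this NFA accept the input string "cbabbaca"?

Answer: REJECT

Trace:
start: ε-closure({0}) = {0,1,2,3,4,6,7,8}
'c' @ 1: {}  — state set empty
rest 'babbaca' ignored (set empty)
final: {}; accept 1 not in set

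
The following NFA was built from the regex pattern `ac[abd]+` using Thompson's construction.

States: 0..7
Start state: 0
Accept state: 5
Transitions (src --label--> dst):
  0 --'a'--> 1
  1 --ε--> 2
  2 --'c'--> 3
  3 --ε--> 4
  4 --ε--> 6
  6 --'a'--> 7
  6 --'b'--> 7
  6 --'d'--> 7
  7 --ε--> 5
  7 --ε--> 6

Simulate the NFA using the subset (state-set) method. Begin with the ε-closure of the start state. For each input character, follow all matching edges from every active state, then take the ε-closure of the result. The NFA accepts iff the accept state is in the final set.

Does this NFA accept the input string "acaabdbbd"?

S₀ = ε-closure({0}) = {0}
'a' @ 1: {1,2}
'c' @ 2: {3,4,6}
'a' @ 3: {5,6,7}  (accept∈set)
'a' @ 4: {5,6,7}  (accept∈set)
'b' @ 5: {5,6,7}  (accept∈set)
'd' @ 6: {5,6,7}  (accept∈set)
'b' @ 7: {5,6,7}  (accept∈set)
'b' @ 8: {5,6,7}  (accept∈set)
'd' @ 9: {5,6,7}  (accept∈set)
end set {5,6,7} — state 5 in

Answer: ACCEPT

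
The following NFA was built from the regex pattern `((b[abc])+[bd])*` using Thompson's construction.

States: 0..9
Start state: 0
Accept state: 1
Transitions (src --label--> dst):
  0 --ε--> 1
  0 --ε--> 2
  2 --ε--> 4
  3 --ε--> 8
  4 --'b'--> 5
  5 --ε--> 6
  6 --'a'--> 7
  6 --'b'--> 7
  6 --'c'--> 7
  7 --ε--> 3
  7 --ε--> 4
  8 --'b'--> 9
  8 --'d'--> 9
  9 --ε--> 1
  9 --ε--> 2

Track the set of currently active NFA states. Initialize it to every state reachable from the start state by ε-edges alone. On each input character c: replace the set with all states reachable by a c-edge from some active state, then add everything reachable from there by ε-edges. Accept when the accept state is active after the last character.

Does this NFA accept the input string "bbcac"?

S₀ = ε-closure({0}) = {0,1,2,4}
'b' @ 1: {5,6}
'b' @ 2: {3,4,7,8}
'c' @ 3: {}  — dead — no transitions
rest 'ac' ignored (set empty)
after full input: {}  (accept=1 not in)

Answer: REJECT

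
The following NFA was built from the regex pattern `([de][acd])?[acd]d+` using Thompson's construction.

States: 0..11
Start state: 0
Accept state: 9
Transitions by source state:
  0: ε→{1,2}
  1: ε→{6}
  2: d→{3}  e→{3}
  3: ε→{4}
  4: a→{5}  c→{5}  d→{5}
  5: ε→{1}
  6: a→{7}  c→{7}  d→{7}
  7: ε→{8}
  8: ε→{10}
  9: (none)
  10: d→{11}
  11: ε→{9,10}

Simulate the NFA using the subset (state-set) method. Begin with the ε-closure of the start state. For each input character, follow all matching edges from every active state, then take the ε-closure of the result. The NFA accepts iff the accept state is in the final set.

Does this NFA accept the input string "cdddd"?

S₀ = ε-closure({0}) = {0,1,2,6}
'c' @ 1: {7,8,10}
'd' @ 2: {9,10,11}  (accept∈set)
'd' @ 3: {9,10,11}  (accept∈set)
'd' @ 4: {9,10,11}  (accept∈set)
'd' @ 5: {9,10,11}  (accept∈set)
final: {9,10,11}; accept 9 in set

Answer: ACCEPT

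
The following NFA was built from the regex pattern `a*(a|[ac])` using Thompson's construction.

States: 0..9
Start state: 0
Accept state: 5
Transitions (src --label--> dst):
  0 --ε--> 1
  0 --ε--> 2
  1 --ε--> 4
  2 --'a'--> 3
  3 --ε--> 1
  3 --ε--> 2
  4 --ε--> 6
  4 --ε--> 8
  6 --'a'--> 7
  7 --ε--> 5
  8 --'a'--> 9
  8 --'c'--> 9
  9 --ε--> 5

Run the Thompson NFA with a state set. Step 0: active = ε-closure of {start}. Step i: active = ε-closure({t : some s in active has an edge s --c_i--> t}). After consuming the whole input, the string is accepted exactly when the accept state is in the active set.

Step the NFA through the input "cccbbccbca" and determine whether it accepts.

Answer: REJECT

Derivation:
S₀ = ε-closure({0}) = {0,1,2,4,6,8}
'c' @ 1: {5,9}  (accept∈set)
'c' @ 2: {}  — state set empty
rest 'cbbccbca' ignored (set empty)
final: {}; accept 5 not in set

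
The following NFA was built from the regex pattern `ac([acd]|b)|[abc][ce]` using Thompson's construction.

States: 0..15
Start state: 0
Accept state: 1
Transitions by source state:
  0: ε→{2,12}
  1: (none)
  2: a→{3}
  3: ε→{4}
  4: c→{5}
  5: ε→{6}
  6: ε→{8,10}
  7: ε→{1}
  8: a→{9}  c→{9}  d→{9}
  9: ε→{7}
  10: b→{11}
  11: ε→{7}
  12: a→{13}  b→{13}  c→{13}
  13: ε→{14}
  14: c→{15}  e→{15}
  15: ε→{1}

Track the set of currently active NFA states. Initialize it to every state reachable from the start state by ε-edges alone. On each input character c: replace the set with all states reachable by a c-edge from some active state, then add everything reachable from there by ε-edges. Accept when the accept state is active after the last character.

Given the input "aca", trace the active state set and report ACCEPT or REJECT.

S₀ = ε-closure({0}) = {0,2,12}
'a' @ 1: {3,4,13,14}
'c' @ 2: {1,5,6,8,10,15}  ✓accept
'a' @ 3: {1,7,9}  ✓accept
end set {1,7,9} — state 1 in

Answer: ACCEPT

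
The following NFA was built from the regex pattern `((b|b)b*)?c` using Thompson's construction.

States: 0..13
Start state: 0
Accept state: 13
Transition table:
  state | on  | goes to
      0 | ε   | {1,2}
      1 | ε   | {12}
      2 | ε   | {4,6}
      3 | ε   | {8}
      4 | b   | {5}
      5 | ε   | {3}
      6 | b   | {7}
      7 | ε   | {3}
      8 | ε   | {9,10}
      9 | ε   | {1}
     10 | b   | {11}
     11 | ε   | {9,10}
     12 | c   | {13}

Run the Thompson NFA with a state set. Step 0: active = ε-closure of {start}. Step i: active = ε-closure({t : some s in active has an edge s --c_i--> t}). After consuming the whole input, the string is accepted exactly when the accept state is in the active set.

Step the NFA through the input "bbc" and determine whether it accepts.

start: ε-closure({0}) = {0,1,2,4,6,12}
'b' @ 1: {1,3,5,7,8,9,10,12}
'b' @ 2: {1,9,10,11,12}
'c' @ 3: {13}  ✓accept
after full input: {13}  (accept=13 in)

Answer: ACCEPT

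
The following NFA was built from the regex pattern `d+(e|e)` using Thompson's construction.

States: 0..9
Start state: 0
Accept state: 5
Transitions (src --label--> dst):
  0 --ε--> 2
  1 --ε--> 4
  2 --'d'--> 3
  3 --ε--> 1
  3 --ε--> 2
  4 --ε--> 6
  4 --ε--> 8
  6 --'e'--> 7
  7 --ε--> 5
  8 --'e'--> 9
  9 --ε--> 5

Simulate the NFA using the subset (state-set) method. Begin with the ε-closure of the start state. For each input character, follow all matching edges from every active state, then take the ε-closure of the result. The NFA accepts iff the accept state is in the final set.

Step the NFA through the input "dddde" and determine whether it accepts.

S₀ = ε-closure({0}) = {0,2}
'd' @ 1: {1,2,3,4,6,8}
'd' @ 2: {1,2,3,4,6,8}
'd' @ 3: {1,2,3,4,6,8}
'd' @ 4: {1,2,3,4,6,8}
'e' @ 5: {5,7,9}  (accept∈set)
final: {5,7,9}; accept 5 in set

Answer: ACCEPT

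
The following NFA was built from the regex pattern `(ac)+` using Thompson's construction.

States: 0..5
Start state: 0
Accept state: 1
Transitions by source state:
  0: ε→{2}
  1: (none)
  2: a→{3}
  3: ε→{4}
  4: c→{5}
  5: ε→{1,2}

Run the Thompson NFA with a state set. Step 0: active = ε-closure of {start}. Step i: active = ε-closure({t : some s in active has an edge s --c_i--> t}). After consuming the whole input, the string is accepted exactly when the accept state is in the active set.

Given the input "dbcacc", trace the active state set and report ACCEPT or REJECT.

start: ε-closure({0}) = {0,2}
'd' @ 1: {}  — no active states
rest 'bcacc' ignored (set empty)
after full input: {}  (accept=1 not in)

Answer: REJECT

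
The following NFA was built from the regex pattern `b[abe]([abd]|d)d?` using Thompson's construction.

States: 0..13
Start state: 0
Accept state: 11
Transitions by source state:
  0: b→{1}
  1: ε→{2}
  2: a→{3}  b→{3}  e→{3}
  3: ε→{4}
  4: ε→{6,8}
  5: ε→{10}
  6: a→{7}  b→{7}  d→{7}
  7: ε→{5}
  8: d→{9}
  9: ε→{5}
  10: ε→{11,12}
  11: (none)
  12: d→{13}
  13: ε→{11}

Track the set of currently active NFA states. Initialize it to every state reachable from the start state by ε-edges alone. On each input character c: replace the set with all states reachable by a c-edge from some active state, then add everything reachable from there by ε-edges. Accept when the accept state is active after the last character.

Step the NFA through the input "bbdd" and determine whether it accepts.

Answer: ACCEPT

Trace:
initial (ε-close {0}): {0}
'b' @ 1: {1,2}
'b' @ 2: {3,4,6,8}
'd' @ 3: {5,7,9,10,11,12}  (accept∈set)
'd' @ 4: {11,13}  (accept∈set)
after full input: {11,13}  (accept=11 in)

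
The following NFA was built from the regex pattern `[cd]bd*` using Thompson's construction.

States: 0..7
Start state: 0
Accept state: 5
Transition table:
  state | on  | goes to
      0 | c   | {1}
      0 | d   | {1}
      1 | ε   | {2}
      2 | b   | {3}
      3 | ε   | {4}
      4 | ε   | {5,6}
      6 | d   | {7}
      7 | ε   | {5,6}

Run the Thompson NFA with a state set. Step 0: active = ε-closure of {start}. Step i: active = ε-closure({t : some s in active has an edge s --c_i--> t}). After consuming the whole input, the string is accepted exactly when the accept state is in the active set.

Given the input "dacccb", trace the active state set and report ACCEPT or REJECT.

start: ε-closure({0}) = {0}
'd' @ 1: {1,2}
'a' @ 2: {}  — dead — no transitions
rest 'cccb' ignored (set empty)
final: {}; accept 5 not in set

Answer: REJECT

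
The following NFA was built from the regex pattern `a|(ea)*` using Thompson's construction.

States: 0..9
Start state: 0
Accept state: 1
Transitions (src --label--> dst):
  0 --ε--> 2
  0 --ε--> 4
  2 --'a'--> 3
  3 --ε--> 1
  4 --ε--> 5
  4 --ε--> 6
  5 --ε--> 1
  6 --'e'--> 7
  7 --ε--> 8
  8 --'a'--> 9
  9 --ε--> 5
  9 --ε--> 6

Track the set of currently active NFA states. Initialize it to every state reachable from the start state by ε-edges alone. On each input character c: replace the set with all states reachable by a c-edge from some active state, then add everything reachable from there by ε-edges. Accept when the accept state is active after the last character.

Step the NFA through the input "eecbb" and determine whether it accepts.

Answer: REJECT

Steps:
S₀ = ε-closure({0}) = {0,1,2,4,5,6}
'e' @ 1: {7,8}
'e' @ 2: {}  — state set empty
rest 'cbb' ignored (set empty)
after full input: {}  (accept=1 not in)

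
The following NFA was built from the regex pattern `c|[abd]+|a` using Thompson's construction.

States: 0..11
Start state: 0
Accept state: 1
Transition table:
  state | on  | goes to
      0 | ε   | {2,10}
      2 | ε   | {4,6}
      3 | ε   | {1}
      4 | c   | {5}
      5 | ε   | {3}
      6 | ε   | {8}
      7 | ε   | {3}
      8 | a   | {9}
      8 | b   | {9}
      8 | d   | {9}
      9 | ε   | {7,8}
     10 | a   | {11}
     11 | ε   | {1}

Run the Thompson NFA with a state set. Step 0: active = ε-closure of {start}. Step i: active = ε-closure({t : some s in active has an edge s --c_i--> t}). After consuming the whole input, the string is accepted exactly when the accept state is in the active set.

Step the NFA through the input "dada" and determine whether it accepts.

initial (ε-close {0}): {0,2,4,6,8,10}
'd' @ 1: {1,3,7,8,9}  (accept∈set)
'a' @ 2: {1,3,7,8,9}  (accept∈set)
'd' @ 3: {1,3,7,8,9}  (accept∈set)
'a' @ 4: {1,3,7,8,9}  (accept∈set)
after full input: {1,3,7,8,9}  (accept=1 in)

Answer: ACCEPT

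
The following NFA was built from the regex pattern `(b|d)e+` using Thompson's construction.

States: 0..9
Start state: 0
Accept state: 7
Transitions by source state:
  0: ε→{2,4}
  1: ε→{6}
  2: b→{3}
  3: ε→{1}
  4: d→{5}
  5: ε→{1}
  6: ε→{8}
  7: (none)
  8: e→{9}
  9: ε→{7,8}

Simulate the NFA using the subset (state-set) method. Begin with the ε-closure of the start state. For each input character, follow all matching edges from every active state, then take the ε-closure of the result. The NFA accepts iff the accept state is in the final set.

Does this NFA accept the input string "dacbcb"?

Answer: REJECT

Steps:
start: ε-closure({0}) = {0,2,4}
'd' @ 1: {1,5,6,8}
'a' @ 2: {}  — dead — no transitions
rest 'cbcb' ignored (set empty)
final: {}; accept 7 not in set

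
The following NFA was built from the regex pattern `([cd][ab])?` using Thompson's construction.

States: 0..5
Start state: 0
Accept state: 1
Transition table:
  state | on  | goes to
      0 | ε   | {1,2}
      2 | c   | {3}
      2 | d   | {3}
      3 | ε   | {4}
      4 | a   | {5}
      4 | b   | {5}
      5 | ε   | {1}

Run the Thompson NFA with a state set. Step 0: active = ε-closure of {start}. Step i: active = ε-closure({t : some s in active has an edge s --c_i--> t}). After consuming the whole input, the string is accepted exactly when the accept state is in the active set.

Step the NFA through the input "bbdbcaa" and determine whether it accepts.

Answer: REJECT

Steps:
initial (ε-close {0}): {0,1,2}
'b' @ 1: {}  — no active states
rest 'bdbcaa' ignored (set empty)
after full input: {}  (accept=1 not in)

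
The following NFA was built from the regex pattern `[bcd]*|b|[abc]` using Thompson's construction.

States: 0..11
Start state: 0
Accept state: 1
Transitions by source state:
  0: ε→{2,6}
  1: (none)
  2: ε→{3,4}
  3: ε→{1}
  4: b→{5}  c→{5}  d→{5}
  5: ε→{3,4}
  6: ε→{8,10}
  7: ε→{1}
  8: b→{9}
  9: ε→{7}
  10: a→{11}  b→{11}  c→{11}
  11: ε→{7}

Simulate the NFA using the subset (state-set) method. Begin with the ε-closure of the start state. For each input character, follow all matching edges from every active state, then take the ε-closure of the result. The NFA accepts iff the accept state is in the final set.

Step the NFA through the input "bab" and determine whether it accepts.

S₀ = ε-closure({0}) = {0,1,2,3,4,6,8,10}
'b' @ 1: {1,3,4,5,7,9,11}  [accepting]
'a' @ 2: {}  — dead — no transitions
rest 'b' ignored (set empty)
after full input: {}  (accept=1 not in)

Answer: REJECT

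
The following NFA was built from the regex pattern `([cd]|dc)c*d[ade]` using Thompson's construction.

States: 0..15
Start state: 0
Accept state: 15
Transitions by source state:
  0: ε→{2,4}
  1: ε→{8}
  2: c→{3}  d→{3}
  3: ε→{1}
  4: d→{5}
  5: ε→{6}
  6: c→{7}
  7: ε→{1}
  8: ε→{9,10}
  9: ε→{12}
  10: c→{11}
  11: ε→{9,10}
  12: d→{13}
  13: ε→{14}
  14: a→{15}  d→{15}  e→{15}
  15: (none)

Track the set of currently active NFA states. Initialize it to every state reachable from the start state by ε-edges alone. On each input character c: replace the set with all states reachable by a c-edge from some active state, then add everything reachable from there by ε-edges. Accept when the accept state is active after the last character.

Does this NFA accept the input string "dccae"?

Answer: REJECT

Steps:
start: ε-closure({0}) = {0,2,4}
'd' @ 1: {1,3,5,6,8,9,10,12}
'c' @ 2: {1,7,8,9,10,11,12}
'c' @ 3: {9,10,11,12}
'a' @ 4: {}  — dead — no transitions
rest 'e' ignored (set empty)
after full input: {}  (accept=15 not in)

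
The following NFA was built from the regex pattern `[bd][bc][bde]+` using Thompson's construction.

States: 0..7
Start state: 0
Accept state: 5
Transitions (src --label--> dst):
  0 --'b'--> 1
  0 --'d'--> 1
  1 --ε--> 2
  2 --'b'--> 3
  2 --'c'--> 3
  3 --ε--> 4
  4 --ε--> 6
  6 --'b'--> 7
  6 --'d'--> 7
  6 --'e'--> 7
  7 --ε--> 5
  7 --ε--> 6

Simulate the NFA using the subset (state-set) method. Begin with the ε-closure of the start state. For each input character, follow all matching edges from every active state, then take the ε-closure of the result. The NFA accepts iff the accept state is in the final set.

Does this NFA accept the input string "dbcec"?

initial (ε-close {0}): {0}
'd' @ 1: {1,2}
'b' @ 2: {3,4,6}
'c' @ 3: {}  — no active states
rest 'ec' ignored (set empty)
after full input: {}  (accept=5 not in)

Answer: REJECT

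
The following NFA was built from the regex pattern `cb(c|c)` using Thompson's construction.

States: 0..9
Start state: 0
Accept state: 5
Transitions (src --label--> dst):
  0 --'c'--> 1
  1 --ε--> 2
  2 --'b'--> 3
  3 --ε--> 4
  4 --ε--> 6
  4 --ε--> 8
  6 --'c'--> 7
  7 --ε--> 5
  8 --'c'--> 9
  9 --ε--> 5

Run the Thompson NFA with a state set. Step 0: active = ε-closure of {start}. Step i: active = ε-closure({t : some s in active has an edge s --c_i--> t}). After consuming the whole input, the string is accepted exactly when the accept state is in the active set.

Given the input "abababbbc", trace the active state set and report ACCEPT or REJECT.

Answer: REJECT

Steps:
start: ε-closure({0}) = {0}
'a' @ 1: {}  — dead — no transitions
rest 'bababbbc' ignored (set empty)
end set {} — state 5 not in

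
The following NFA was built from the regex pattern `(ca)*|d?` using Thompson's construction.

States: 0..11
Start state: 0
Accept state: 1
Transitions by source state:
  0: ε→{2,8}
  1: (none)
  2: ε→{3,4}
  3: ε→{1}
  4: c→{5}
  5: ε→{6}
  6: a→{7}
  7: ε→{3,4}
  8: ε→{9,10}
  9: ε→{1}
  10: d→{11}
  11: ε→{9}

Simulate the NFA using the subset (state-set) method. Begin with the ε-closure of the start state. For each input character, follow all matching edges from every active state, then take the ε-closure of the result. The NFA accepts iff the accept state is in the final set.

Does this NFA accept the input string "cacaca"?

Answer: ACCEPT

Trace:
start: ε-closure({0}) = {0,1,2,3,4,8,9,10}
'c' @ 1: {5,6}
'a' @ 2: {1,3,4,7}  (accept∈set)
'c' @ 3: {5,6}
'a' @ 4: {1,3,4,7}  (accept∈set)
'c' @ 5: {5,6}
'a' @ 6: {1,3,4,7}  (accept∈set)
final: {1,3,4,7}; accept 1 in set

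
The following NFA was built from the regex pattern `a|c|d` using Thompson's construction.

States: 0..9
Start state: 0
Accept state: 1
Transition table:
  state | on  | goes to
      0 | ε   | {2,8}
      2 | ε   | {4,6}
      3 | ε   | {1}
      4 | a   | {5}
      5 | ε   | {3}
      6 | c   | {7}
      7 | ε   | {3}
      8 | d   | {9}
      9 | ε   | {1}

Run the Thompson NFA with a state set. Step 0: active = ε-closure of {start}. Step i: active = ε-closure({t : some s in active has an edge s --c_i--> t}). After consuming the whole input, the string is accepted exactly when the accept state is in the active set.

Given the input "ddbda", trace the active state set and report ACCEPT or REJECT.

Answer: REJECT

Steps:
S₀ = ε-closure({0}) = {0,2,4,6,8}
'd' @ 1: {1,9}  [accepting]
'd' @ 2: {}  — dead — no transitions
rest 'bda' ignored (set empty)
after full input: {}  (accept=1 not in)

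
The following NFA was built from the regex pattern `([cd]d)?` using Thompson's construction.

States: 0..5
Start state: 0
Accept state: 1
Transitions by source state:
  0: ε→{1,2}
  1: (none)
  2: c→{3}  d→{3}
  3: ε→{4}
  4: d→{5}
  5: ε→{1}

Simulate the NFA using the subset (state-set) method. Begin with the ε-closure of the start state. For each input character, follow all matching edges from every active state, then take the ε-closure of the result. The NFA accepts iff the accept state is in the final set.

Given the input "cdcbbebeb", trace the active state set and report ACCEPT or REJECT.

start: ε-closure({0}) = {0,1,2}
'c' @ 1: {3,4}
'd' @ 2: {1,5}  [accepting]
'c' @ 3: {}  — no active states
rest 'bbebeb' ignored (set empty)
final: {}; accept 1 not in set

Answer: REJECT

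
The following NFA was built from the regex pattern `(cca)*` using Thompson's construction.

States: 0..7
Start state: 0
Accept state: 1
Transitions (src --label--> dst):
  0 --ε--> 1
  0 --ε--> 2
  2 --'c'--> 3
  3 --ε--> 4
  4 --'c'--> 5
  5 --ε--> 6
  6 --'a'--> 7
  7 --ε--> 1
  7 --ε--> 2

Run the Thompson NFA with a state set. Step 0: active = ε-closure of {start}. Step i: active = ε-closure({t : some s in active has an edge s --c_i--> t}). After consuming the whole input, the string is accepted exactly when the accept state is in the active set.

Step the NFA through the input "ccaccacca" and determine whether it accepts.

Answer: ACCEPT

Derivation:
start: ε-closure({0}) = {0,1,2}
'c' @ 1: {3,4}
'c' @ 2: {5,6}
'a' @ 3: {1,2,7}  ✓accept
'c' @ 4: {3,4}
'c' @ 5: {5,6}
'a' @ 6: {1,2,7}  ✓accept
'c' @ 7: {3,4}
'c' @ 8: {5,6}
'a' @ 9: {1,2,7}  ✓accept
final: {1,2,7}; accept 1 in set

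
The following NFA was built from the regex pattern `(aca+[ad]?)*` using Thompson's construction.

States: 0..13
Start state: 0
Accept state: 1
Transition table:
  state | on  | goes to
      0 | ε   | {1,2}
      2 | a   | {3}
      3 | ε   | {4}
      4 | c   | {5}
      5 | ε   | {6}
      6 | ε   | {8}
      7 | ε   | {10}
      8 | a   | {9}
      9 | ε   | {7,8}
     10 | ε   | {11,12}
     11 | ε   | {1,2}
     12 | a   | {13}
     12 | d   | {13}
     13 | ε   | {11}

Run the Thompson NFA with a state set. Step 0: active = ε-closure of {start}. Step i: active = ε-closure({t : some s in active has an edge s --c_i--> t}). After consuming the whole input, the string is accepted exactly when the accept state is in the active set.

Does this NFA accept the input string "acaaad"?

Answer: ACCEPT

Trace:
initial (ε-close {0}): {0,1,2}
'a' @ 1: {3,4}
'c' @ 2: {5,6,8}
'a' @ 3: {1,2,7,8,9,10,11,12}  [accepting]
'a' @ 4: {1,2,3,4,7,8,9,10,11,12,13}  [accepting]
'a' @ 5: {1,2,3,4,7,8,9,10,11,12,13}  [accepting]
'd' @ 6: {1,2,11,13}  [accepting]
end set {1,2,11,13} — state 1 in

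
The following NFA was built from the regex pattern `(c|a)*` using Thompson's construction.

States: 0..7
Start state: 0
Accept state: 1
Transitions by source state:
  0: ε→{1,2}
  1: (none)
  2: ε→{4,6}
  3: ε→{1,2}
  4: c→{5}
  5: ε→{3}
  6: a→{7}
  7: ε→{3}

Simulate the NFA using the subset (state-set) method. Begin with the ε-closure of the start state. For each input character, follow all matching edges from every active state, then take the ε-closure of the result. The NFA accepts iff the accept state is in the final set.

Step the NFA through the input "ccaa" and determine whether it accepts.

Answer: ACCEPT

Steps:
initial (ε-close {0}): {0,1,2,4,6}
'c' @ 1: {1,2,3,4,5,6}  ✓accept
'c' @ 2: {1,2,3,4,5,6}  ✓accept
'a' @ 3: {1,2,3,4,6,7}  ✓accept
'a' @ 4: {1,2,3,4,6,7}  ✓accept
final: {1,2,3,4,6,7}; accept 1 in set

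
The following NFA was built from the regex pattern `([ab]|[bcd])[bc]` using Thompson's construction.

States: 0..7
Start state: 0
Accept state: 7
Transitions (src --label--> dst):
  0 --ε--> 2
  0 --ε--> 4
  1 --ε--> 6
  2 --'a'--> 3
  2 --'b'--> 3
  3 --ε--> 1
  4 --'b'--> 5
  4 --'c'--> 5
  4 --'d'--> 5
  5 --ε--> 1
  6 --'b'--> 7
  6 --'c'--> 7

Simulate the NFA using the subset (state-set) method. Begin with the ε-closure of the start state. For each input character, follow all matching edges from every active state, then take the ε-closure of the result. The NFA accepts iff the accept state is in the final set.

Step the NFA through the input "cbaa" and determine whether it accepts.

initial (ε-close {0}): {0,2,4}
'c' @ 1: {1,5,6}
'b' @ 2: {7}  [accepting]
'a' @ 3: {}  — state set empty
rest 'a' ignored (set empty)
after full input: {}  (accept=7 not in)

Answer: REJECT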